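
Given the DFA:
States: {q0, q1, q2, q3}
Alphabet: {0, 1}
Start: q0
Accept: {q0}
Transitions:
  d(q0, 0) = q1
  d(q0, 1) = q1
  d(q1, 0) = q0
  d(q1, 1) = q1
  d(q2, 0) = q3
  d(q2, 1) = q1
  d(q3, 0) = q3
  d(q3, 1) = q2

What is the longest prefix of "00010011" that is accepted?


Run the DFA, marking each prefix where the state is accepting:
  "" -> q0 [accept]
  "0" -> q1 [reject]
  "00" -> q0 [accept]
  "000" -> q1 [reject]
  "0001" -> q1 [reject]
  "00010" -> q0 [accept]
  "000100" -> q1 [reject]
  "0001001" -> q1 [reject]
  "00010011" -> q1 [reject]

"00010"


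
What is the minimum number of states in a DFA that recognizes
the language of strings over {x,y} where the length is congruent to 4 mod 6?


States track (length) mod 6.
Need 6 states: one per remainder 0..5; accept = remainder 4.

6


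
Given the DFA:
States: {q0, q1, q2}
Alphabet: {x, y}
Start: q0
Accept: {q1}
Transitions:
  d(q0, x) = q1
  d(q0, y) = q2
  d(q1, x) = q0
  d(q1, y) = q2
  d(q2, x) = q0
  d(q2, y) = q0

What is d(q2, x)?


Looking up transition d(q2, x)

q0


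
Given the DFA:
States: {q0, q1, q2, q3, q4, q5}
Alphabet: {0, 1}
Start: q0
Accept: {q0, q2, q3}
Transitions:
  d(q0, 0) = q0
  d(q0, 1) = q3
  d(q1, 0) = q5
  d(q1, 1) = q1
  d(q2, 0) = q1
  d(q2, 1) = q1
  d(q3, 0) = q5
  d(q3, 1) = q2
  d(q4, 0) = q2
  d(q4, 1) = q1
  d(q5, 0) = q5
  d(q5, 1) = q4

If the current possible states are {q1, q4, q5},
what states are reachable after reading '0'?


Apply transition on '0' from each current state:
  d(q1, 0) = q5
  d(q4, 0) = q2
  d(q5, 0) = q5

{q2, q5}


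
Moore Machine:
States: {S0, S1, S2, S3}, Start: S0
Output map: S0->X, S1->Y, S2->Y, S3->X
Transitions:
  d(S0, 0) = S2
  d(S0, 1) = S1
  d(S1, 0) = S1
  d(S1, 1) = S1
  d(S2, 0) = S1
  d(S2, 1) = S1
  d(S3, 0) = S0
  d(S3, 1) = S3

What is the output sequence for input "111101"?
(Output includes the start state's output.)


Start: S0 (output X)
  --1--> S1 (output Y)
  --1--> S1 (output Y)
  --1--> S1 (output Y)
  --1--> S1 (output Y)
  --0--> S1 (output Y)
  --1--> S1 (output Y)

"XYYYYYY"


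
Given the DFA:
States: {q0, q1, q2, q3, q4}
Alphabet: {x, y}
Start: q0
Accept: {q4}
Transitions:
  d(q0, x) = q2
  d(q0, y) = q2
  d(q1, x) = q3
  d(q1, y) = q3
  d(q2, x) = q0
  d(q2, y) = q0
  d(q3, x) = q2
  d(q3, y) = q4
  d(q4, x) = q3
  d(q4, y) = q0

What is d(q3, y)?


Looking up transition d(q3, y)

q4


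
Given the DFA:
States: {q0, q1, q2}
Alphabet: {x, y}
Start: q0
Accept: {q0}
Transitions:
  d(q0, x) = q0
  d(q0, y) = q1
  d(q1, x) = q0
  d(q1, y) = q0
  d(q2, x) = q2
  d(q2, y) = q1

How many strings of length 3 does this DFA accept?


Enumerating all length-3 strings:
  "xxx" -> q0 [accept]
  "xxy" -> q1 [reject]
  "xyx" -> q0 [accept]
  "xyy" -> q0 [accept]
  "yxx" -> q0 [accept]
  "yxy" -> q1 [reject]
  "yyx" -> q0 [accept]
  "yyy" -> q1 [reject]

5 out of 8


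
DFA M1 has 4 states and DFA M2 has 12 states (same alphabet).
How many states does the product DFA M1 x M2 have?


Product construction pairs every M1 state with every M2 state.
4 * 12 = 48

48


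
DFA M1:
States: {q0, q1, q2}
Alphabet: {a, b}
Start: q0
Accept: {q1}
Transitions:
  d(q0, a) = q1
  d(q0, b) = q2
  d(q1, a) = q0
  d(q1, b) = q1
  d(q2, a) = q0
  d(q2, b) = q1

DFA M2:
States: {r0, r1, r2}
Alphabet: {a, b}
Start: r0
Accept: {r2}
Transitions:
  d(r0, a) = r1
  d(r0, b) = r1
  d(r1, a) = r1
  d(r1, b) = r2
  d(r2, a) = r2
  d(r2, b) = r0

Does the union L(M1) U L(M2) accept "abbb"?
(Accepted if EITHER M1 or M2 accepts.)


M1: final=q1 accepted=True
M2: final=r1 accepted=False

Yes, union accepts


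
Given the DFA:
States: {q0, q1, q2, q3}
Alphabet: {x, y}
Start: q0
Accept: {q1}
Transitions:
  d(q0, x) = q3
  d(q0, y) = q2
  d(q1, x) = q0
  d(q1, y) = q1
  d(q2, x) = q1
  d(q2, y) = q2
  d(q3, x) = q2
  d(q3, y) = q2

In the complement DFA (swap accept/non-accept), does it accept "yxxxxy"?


Trace: q0 -> q2 -> q1 -> q0 -> q3 -> q2 -> q2
Final: q2
Original accept: {q1}
Complement: q2 is not in original accept

Yes, complement accepts (original rejects)


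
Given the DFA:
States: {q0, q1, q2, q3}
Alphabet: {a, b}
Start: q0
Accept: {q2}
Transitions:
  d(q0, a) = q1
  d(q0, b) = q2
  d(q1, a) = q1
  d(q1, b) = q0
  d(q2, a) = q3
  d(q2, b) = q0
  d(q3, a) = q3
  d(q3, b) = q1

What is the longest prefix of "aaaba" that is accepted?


Run the DFA, marking each prefix where the state is accepting:
  "" -> q0 [reject]
  "a" -> q1 [reject]
  "aa" -> q1 [reject]
  "aaa" -> q1 [reject]
  "aaab" -> q0 [reject]
  "aaaba" -> q1 [reject]

No prefix is accepted


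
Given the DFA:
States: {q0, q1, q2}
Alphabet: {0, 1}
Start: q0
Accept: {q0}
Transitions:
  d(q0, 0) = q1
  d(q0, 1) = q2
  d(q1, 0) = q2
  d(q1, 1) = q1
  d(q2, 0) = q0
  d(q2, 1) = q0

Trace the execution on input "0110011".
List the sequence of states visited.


Input: 0110011
d(q0, 0) = q1
d(q1, 1) = q1
d(q1, 1) = q1
d(q1, 0) = q2
d(q2, 0) = q0
d(q0, 1) = q2
d(q2, 1) = q0


q0 -> q1 -> q1 -> q1 -> q2 -> q0 -> q2 -> q0


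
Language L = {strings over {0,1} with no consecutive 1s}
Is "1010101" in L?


'11' does not occur

Yes, "1010101" is in L


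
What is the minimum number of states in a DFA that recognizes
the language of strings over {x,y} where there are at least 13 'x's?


States: count = 0, 1, ..., 12, and a final '>= 13' state.
Total: 13 + 1 = 14. Accept = '>= 13' state.

14


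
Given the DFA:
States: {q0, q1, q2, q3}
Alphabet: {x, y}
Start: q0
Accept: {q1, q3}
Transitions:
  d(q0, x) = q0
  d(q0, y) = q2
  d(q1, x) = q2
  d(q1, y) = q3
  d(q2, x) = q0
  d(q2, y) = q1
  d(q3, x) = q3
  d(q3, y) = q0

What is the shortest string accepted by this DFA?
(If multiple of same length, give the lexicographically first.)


BFS by string length (lex-first path to each state shown):
  len 0: q0<-""
  len 1: q0<-"x", q2<-"y"
  len 2: q0<-"xx", q1<-"yy", q2<-"xy"
Found accept state at length 2.

"yy"


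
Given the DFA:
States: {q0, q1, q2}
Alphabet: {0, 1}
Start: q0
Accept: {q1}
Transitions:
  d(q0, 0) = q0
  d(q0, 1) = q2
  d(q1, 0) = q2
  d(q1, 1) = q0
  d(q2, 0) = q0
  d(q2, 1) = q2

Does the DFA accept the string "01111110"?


Trace: q0 -> q0 -> q2 -> q2 -> q2 -> q2 -> q2 -> q2 -> q0
Final state: q0
Accept states: {q1}

No, rejected (final state q0 is not an accept state)


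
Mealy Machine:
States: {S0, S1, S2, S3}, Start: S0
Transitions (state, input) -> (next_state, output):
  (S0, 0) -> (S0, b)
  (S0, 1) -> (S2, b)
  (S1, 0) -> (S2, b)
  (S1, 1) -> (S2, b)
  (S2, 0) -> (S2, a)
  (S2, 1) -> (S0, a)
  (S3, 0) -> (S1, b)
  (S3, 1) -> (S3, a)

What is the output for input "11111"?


Step-by-step:
  (S0, 1) -> (S2, b)
  (S2, 1) -> (S0, a)
  (S0, 1) -> (S2, b)
  (S2, 1) -> (S0, a)
  (S0, 1) -> (S2, b)

"babab"


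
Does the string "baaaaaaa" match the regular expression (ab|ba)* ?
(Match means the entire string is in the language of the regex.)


|string| = 8; first = 'b'; last = 'a'

No, "baaaaaaa" does not match (ab|ba)*


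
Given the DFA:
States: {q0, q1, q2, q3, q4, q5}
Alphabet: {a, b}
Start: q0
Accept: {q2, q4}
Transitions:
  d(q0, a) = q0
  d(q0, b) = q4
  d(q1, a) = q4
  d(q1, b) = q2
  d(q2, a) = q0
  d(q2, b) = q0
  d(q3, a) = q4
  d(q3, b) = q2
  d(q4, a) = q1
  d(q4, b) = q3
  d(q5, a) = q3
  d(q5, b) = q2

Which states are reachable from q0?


BFS from q0:
  layer 0: {q0}
  layer 1: {q4}
  layer 2: {q1, q3}
  layer 3: {q2}

{q0, q1, q2, q3, q4}


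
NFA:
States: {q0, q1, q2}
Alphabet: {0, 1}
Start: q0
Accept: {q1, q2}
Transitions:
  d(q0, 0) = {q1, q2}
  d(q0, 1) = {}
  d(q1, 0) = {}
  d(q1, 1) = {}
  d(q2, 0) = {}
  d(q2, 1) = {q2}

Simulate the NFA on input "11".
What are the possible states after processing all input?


Start: {q0}
  --1--> {}
  --1--> {}

{} (empty set, no valid transitions)


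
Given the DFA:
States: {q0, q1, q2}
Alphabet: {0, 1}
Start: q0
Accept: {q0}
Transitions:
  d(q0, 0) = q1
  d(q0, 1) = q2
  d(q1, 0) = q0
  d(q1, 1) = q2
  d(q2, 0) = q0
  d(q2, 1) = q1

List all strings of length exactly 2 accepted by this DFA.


All strings of length 2: 4 total
Accepted: 2

"00", "10"


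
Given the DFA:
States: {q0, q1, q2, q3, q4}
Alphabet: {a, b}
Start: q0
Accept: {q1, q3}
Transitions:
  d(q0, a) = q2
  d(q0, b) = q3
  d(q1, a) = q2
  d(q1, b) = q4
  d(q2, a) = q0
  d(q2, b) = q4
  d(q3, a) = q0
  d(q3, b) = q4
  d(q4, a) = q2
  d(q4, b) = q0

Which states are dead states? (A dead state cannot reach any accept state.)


Forward reachability from each state:
  q0 -> reaches accept state q3 (live)
  q1 -> reaches accept state q1 (live)
  q2 -> reaches accept state q3 (live)
  q3 -> reaches accept state q3 (live)
  q4 -> reaches accept state q3 (live)

None (all states can reach an accept state)


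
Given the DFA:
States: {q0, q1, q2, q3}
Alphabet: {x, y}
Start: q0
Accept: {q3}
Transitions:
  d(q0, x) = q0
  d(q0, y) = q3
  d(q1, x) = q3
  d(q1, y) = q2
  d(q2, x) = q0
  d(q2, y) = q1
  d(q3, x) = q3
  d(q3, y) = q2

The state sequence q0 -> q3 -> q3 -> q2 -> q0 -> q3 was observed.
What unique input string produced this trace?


Trace back each transition to find the symbol:
  q0 --[y]--> q3
  q3 --[x]--> q3
  q3 --[y]--> q2
  q2 --[x]--> q0
  q0 --[y]--> q3

"yxyxy"


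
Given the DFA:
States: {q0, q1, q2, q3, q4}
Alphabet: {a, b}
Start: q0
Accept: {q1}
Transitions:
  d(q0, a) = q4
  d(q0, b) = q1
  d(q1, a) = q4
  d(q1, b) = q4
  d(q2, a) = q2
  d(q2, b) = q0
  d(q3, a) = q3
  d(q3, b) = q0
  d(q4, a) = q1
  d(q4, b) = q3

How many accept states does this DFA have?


Accept states listed: {q1}
Counting: q1(1)

1


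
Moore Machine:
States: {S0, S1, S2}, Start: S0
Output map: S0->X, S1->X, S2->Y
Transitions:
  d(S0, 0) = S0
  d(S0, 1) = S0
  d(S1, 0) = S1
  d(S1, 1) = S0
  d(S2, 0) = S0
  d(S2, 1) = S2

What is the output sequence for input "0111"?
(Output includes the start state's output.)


Start: S0 (output X)
  --0--> S0 (output X)
  --1--> S0 (output X)
  --1--> S0 (output X)
  --1--> S0 (output X)

"XXXXX"


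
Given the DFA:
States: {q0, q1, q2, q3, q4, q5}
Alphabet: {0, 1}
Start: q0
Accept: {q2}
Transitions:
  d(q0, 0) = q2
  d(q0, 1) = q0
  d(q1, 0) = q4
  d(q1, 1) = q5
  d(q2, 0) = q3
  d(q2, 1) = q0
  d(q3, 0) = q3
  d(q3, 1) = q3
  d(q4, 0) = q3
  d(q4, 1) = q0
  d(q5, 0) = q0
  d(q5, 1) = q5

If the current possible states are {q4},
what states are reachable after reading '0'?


Apply transition on '0' from each current state:
  d(q4, 0) = q3

{q3}


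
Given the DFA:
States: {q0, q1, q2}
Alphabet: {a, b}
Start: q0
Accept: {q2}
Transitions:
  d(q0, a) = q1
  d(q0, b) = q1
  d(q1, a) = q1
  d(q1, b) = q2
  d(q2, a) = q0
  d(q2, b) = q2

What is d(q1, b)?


Looking up transition d(q1, b)

q2


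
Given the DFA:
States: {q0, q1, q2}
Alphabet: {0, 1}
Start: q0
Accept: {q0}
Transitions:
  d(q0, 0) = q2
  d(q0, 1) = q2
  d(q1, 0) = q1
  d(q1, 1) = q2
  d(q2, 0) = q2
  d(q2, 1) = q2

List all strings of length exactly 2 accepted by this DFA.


All strings of length 2: 4 total
Accepted: 0

None


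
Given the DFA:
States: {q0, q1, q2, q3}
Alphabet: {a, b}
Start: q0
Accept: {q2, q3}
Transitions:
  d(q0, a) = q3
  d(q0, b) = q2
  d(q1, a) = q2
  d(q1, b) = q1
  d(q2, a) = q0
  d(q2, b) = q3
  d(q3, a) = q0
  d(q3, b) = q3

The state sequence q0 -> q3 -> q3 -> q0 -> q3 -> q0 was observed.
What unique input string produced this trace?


Trace back each transition to find the symbol:
  q0 --[a]--> q3
  q3 --[b]--> q3
  q3 --[a]--> q0
  q0 --[a]--> q3
  q3 --[a]--> q0

"abaaa"


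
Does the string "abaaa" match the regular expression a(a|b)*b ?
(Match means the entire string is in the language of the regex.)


|string| = 5; first = 'a'; last = 'a'

No, "abaaa" does not match a(a|b)*b


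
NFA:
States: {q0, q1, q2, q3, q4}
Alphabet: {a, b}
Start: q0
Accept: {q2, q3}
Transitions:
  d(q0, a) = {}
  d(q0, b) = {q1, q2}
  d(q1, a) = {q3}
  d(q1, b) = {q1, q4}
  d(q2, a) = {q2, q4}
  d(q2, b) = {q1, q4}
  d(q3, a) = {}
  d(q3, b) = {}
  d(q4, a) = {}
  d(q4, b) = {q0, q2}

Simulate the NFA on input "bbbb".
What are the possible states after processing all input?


Start: {q0}
  --b--> {q1, q2}
  --b--> {q1, q4}
  --b--> {q0, q1, q2, q4}
  --b--> {q0, q1, q2, q4}

{q0, q1, q2, q4}


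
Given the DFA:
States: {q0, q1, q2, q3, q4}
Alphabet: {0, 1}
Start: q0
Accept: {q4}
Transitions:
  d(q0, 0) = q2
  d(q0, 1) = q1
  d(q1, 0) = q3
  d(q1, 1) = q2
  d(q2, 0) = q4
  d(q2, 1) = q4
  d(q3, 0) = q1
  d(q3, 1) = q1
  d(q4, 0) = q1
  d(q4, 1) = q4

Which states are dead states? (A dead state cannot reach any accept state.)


Forward reachability from each state:
  q0 -> reaches accept state q4 (live)
  q1 -> reaches accept state q4 (live)
  q2 -> reaches accept state q4 (live)
  q3 -> reaches accept state q4 (live)
  q4 -> reaches accept state q4 (live)

None (all states can reach an accept state)


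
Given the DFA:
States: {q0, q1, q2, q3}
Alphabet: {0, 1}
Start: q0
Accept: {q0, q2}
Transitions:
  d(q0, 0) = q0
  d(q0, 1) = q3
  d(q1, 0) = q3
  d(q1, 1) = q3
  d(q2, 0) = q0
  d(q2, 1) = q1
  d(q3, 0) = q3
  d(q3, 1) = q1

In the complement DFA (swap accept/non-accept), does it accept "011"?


Trace: q0 -> q0 -> q3 -> q1
Final: q1
Original accept: {q0, q2}
Complement: q1 is not in original accept

Yes, complement accepts (original rejects)


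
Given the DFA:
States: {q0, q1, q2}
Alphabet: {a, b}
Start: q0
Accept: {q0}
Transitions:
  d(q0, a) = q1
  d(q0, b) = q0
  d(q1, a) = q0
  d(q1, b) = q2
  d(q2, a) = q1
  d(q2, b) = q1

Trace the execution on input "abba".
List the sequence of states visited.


Input: abba
d(q0, a) = q1
d(q1, b) = q2
d(q2, b) = q1
d(q1, a) = q0


q0 -> q1 -> q2 -> q1 -> q0


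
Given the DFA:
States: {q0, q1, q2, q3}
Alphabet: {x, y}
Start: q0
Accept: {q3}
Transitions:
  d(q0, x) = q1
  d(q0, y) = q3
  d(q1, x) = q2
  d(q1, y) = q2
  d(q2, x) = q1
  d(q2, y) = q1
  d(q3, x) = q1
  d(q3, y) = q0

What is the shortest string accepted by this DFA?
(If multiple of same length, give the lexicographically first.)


BFS by string length (lex-first path to each state shown):
  len 0: q0<-""
  len 1: q1<-"x", q3<-"y"
Found accept state at length 1.

"y"


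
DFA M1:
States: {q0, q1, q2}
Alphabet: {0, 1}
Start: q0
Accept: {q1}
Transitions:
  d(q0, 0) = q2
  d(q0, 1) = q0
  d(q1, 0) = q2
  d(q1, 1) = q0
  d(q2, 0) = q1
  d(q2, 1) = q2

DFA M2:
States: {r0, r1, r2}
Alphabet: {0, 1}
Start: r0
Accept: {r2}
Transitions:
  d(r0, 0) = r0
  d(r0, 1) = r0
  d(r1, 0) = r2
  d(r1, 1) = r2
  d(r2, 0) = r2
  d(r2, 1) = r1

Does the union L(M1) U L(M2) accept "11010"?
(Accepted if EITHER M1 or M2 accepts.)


M1: final=q1 accepted=True
M2: final=r0 accepted=False

Yes, union accepts


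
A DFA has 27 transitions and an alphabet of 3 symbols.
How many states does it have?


Each state has exactly one transition per symbol.
states = transitions / |alphabet| = 27 / 3 = 9

9


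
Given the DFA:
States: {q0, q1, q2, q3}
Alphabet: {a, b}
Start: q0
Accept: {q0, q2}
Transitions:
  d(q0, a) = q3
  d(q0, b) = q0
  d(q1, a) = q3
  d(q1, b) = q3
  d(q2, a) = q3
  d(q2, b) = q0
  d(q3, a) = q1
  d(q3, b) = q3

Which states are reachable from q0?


BFS from q0:
  layer 0: {q0}
  layer 1: {q3}
  layer 2: {q1}

{q0, q1, q3}


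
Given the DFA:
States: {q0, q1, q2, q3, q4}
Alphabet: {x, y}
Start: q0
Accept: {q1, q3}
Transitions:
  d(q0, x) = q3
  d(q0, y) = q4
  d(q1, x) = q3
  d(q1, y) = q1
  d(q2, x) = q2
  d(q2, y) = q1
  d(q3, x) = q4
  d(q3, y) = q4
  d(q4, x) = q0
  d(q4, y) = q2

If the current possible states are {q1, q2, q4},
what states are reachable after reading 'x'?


Apply transition on 'x' from each current state:
  d(q1, x) = q3
  d(q2, x) = q2
  d(q4, x) = q0

{q0, q2, q3}


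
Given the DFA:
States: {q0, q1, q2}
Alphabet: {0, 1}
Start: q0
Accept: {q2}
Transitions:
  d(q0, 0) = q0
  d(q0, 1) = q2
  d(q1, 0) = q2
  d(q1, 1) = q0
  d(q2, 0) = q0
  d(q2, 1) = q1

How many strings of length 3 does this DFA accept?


Enumerating all length-3 strings:
  "000" -> q0 [reject]
  "001" -> q2 [accept]
  "010" -> q0 [reject]
  "011" -> q1 [reject]
  "100" -> q0 [reject]
  "101" -> q2 [accept]
  "110" -> q2 [accept]
  "111" -> q0 [reject]

3 out of 8


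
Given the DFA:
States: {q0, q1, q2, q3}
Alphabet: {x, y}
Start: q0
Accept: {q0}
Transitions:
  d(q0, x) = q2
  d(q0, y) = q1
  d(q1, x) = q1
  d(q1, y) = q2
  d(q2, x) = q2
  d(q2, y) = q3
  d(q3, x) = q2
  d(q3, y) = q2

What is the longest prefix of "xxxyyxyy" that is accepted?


Run the DFA, marking each prefix where the state is accepting:
  "" -> q0 [accept]
  "x" -> q2 [reject]
  "xx" -> q2 [reject]
  "xxx" -> q2 [reject]
  "xxxy" -> q3 [reject]
  "xxxyy" -> q2 [reject]
  "xxxyyx" -> q2 [reject]
  "xxxyyxy" -> q3 [reject]
  "xxxyyxyy" -> q2 [reject]

""


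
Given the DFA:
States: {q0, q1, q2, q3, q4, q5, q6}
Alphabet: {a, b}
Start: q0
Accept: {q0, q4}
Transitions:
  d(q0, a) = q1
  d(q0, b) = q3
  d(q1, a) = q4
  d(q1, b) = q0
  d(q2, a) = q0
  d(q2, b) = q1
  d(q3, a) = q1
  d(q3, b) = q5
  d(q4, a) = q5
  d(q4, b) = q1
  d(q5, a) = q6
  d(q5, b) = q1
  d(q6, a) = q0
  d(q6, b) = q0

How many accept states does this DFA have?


Accept states listed: {q0, q4}
Counting: q0(1) q4(2)

2


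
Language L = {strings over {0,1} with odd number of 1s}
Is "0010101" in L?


count('1') = 3; 3 mod 2 = 1

Yes, "0010101" is in L


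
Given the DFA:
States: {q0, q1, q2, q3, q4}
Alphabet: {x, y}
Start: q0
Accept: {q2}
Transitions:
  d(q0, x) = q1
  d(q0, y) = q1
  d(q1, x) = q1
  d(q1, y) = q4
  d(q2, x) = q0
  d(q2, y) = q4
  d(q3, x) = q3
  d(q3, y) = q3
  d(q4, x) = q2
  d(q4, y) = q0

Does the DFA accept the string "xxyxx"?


Trace: q0 -> q1 -> q1 -> q4 -> q2 -> q0
Final state: q0
Accept states: {q2}

No, rejected (final state q0 is not an accept state)


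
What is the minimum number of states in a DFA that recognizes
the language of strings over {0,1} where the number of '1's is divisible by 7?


States track (count of '1') mod 7.
Need 7 states: one per remainder 0..6; accept = remainder 0.

7


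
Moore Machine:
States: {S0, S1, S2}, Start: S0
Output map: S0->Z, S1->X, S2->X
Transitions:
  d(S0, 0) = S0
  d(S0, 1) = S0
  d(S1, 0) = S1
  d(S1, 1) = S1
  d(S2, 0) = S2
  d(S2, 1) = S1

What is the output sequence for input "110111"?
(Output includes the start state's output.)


Start: S0 (output Z)
  --1--> S0 (output Z)
  --1--> S0 (output Z)
  --0--> S0 (output Z)
  --1--> S0 (output Z)
  --1--> S0 (output Z)
  --1--> S0 (output Z)

"ZZZZZZZ"


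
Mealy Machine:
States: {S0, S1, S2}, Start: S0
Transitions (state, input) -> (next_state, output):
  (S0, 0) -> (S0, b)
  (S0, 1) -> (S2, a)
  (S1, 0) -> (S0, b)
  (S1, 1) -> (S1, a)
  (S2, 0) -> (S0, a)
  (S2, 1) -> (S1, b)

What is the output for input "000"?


Step-by-step:
  (S0, 0) -> (S0, b)
  (S0, 0) -> (S0, b)
  (S0, 0) -> (S0, b)

"bbb"


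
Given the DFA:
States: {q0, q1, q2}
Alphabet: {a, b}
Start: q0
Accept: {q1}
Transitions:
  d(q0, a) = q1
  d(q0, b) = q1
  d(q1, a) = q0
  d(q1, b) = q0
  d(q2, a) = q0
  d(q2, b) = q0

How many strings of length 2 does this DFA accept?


Enumerating all length-2 strings:
  "aa" -> q0 [reject]
  "ab" -> q0 [reject]
  "ba" -> q0 [reject]
  "bb" -> q0 [reject]

0 out of 4


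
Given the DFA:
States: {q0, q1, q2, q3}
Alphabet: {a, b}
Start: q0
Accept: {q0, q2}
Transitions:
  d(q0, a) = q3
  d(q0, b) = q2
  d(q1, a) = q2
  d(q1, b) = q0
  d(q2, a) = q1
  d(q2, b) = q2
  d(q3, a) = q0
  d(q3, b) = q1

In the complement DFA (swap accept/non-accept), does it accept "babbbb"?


Trace: q0 -> q2 -> q1 -> q0 -> q2 -> q2 -> q2
Final: q2
Original accept: {q0, q2}
Complement: q2 is in original accept

No, complement rejects (original accepts)


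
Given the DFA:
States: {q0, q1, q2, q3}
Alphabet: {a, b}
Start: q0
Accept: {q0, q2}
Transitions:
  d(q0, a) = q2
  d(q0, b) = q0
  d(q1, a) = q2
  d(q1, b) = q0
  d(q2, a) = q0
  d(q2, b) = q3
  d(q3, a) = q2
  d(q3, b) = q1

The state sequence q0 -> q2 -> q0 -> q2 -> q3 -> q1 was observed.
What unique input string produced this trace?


Trace back each transition to find the symbol:
  q0 --[a]--> q2
  q2 --[a]--> q0
  q0 --[a]--> q2
  q2 --[b]--> q3
  q3 --[b]--> q1

"aaabb"


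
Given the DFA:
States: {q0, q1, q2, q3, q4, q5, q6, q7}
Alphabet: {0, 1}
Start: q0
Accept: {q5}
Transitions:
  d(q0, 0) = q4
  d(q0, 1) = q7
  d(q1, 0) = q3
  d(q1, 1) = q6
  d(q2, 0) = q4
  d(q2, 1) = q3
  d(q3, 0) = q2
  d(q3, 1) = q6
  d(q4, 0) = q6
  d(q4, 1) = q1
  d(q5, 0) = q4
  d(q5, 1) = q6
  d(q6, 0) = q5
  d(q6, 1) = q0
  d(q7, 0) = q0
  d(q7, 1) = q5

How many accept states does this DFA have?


Accept states listed: {q5}
Counting: q5(1)

1


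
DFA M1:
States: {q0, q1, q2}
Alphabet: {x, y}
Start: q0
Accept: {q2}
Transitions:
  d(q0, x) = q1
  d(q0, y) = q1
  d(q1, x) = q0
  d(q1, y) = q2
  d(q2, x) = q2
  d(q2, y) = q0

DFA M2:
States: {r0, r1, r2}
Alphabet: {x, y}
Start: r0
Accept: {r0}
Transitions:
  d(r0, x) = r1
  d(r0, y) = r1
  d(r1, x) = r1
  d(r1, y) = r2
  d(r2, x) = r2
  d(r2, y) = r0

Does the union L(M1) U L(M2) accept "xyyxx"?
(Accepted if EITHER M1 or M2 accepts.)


M1: final=q0 accepted=False
M2: final=r1 accepted=False

No, union rejects (neither accepts)


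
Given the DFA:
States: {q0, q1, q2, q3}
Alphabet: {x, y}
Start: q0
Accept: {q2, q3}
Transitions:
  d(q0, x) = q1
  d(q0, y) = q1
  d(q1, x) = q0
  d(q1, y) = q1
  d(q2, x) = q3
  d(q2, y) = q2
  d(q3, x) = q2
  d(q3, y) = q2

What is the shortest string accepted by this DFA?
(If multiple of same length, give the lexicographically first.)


BFS by string length (lex-first path to each state shown):
  len 0: q0<-""
  len 1: q1<-"x"
  len 2: q0<-"xx", q1<-"xy"
  len 3: q0<-"xyx", q1<-"xxx"
  len 4: q0<-"xxxx", q1<-"xxxy"
  len 5: q0<-"xxxyx", q1<-"xxxxx"
  len 6: q0<-"xxxxxx", q1<-"xxxxxy"
  len 7: q0<-"xxxxxyx", q1<-"xxxxxxx"
  len 8: q0<-"xxxxxxxx", q1<-"xxxxxxxy"

No string accepted (empty language)


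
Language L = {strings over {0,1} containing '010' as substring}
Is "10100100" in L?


'010' occurs at index 1

Yes, "10100100" is in L


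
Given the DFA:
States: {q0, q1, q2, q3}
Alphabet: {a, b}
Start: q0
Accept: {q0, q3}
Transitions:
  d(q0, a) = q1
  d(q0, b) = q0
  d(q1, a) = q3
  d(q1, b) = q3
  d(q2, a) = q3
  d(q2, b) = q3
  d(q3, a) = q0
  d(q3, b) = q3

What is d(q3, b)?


Looking up transition d(q3, b)

q3


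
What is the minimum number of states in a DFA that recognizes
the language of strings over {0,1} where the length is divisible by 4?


States track (length) mod 4.
Need 4 states: one per remainder 0..3; accept = remainder 0.

4


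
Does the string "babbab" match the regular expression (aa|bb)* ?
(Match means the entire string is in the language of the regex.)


|string| = 6; first = 'b'; last = 'b'

No, "babbab" does not match (aa|bb)*


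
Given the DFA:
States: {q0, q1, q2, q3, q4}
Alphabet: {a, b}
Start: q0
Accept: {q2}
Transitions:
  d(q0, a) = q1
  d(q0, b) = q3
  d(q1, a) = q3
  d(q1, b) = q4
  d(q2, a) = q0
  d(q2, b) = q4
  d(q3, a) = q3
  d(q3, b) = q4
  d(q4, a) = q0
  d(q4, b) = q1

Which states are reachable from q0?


BFS from q0:
  layer 0: {q0}
  layer 1: {q1, q3}
  layer 2: {q4}

{q0, q1, q3, q4}


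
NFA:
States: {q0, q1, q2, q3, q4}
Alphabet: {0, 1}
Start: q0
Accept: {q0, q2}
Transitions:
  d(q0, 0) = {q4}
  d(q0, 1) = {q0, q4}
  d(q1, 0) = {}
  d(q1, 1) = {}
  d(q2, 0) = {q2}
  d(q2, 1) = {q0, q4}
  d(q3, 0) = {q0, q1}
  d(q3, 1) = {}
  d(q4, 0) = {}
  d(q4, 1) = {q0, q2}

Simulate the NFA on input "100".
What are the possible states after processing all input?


Start: {q0}
  --1--> {q0, q4}
  --0--> {q4}
  --0--> {}

{} (empty set, no valid transitions)


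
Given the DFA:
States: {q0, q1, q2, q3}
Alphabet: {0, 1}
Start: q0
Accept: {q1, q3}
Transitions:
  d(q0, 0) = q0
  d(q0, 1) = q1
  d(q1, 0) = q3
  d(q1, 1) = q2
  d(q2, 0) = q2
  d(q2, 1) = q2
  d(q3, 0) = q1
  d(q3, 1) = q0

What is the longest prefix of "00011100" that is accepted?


Run the DFA, marking each prefix where the state is accepting:
  "" -> q0 [reject]
  "0" -> q0 [reject]
  "00" -> q0 [reject]
  "000" -> q0 [reject]
  "0001" -> q1 [accept]
  "00011" -> q2 [reject]
  "000111" -> q2 [reject]
  "0001110" -> q2 [reject]
  "00011100" -> q2 [reject]

"0001"


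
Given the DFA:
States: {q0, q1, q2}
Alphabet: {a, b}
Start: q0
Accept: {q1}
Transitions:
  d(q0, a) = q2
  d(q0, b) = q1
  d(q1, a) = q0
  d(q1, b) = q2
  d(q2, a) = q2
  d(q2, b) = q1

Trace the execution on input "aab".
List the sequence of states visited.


Input: aab
d(q0, a) = q2
d(q2, a) = q2
d(q2, b) = q1


q0 -> q2 -> q2 -> q1


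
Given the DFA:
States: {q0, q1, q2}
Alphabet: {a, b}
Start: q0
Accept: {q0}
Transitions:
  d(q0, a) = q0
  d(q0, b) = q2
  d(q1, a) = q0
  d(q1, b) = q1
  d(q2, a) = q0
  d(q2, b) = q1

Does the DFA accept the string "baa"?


Trace: q0 -> q2 -> q0 -> q0
Final state: q0
Accept states: {q0}

Yes, accepted (final state q0 is an accept state)


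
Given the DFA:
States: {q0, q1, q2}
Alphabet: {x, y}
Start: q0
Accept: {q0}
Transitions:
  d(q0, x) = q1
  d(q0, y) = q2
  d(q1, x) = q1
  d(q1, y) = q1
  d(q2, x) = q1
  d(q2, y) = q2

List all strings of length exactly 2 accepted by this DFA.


All strings of length 2: 4 total
Accepted: 0

None


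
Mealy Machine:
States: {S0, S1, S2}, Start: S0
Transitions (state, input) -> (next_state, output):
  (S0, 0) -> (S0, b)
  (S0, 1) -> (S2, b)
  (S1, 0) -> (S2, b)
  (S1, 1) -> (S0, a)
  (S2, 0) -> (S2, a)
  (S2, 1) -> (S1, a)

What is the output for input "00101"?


Step-by-step:
  (S0, 0) -> (S0, b)
  (S0, 0) -> (S0, b)
  (S0, 1) -> (S2, b)
  (S2, 0) -> (S2, a)
  (S2, 1) -> (S1, a)

"bbbaa"


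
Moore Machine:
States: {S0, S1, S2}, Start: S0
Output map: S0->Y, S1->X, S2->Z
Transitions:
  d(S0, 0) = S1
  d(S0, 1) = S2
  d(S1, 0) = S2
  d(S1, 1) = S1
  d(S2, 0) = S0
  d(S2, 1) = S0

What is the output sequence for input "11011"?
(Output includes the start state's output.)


Start: S0 (output Y)
  --1--> S2 (output Z)
  --1--> S0 (output Y)
  --0--> S1 (output X)
  --1--> S1 (output X)
  --1--> S1 (output X)

"YZYXXX"


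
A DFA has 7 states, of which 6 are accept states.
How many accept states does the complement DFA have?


Complement swaps accept and non-accept states.
7 - 6 = 1

1


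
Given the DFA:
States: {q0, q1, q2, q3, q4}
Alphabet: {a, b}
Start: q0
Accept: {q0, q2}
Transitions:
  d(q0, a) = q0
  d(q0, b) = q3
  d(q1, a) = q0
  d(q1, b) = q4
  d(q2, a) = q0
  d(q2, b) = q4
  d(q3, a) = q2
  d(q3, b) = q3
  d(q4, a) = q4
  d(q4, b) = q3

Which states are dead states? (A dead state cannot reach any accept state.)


Forward reachability from each state:
  q0 -> reaches accept state q0 (live)
  q1 -> reaches accept state q0 (live)
  q2 -> reaches accept state q0 (live)
  q3 -> reaches accept state q0 (live)
  q4 -> reaches accept state q0 (live)

None (all states can reach an accept state)


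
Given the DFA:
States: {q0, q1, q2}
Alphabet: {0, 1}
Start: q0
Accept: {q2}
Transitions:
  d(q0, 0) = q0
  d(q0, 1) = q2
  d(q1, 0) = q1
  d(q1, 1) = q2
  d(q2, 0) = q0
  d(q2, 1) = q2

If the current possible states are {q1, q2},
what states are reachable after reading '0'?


Apply transition on '0' from each current state:
  d(q1, 0) = q1
  d(q2, 0) = q0

{q0, q1}


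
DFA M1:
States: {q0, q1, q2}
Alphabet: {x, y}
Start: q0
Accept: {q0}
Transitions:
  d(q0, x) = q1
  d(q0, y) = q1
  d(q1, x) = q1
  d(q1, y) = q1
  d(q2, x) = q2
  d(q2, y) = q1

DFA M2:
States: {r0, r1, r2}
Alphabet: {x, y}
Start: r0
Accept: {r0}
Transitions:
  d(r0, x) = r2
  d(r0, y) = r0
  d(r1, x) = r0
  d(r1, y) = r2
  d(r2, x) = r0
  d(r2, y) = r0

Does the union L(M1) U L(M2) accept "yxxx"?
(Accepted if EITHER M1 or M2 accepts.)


M1: final=q1 accepted=False
M2: final=r2 accepted=False

No, union rejects (neither accepts)


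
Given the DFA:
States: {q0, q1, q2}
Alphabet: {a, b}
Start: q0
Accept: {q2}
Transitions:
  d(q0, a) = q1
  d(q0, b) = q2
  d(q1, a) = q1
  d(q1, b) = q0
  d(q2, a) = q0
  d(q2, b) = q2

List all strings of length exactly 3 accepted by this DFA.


All strings of length 3: 8 total
Accepted: 3

"abb", "bab", "bbb"


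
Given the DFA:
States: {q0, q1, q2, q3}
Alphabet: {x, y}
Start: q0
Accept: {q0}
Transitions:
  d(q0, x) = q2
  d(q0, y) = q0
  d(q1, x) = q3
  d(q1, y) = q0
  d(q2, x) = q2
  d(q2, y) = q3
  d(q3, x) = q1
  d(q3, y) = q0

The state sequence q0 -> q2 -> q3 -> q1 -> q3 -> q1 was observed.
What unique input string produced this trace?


Trace back each transition to find the symbol:
  q0 --[x]--> q2
  q2 --[y]--> q3
  q3 --[x]--> q1
  q1 --[x]--> q3
  q3 --[x]--> q1

"xyxxx"


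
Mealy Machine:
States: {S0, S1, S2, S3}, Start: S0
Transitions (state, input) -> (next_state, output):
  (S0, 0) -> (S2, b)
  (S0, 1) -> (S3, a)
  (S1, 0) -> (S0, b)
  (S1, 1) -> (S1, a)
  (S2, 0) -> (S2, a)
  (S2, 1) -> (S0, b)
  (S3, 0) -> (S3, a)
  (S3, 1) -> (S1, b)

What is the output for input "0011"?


Step-by-step:
  (S0, 0) -> (S2, b)
  (S2, 0) -> (S2, a)
  (S2, 1) -> (S0, b)
  (S0, 1) -> (S3, a)

"baba"


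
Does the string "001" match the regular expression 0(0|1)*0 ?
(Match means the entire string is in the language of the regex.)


|string| = 3; first = '0'; last = '1'

No, "001" does not match 0(0|1)*0


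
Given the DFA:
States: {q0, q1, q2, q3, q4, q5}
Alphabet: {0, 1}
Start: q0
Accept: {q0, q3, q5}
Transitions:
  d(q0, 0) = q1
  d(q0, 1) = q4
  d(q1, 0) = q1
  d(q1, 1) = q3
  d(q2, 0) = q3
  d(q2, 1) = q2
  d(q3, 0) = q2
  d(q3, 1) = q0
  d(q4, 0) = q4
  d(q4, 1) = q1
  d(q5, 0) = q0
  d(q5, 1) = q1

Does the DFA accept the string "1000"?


Trace: q0 -> q4 -> q4 -> q4 -> q4
Final state: q4
Accept states: {q0, q3, q5}

No, rejected (final state q4 is not an accept state)


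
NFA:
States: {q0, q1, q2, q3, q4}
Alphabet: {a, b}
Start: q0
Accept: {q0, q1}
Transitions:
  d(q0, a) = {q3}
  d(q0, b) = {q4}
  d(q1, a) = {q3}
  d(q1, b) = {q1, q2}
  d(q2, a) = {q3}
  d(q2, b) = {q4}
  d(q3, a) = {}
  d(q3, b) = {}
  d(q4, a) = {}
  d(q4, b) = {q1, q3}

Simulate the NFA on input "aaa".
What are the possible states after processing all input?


Start: {q0}
  --a--> {q3}
  --a--> {}
  --a--> {}

{} (empty set, no valid transitions)


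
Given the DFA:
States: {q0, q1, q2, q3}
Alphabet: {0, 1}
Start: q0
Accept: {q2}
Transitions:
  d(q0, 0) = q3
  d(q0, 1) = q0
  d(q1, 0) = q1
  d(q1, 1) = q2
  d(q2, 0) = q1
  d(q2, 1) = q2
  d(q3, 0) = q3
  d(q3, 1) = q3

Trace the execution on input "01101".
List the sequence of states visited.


Input: 01101
d(q0, 0) = q3
d(q3, 1) = q3
d(q3, 1) = q3
d(q3, 0) = q3
d(q3, 1) = q3


q0 -> q3 -> q3 -> q3 -> q3 -> q3


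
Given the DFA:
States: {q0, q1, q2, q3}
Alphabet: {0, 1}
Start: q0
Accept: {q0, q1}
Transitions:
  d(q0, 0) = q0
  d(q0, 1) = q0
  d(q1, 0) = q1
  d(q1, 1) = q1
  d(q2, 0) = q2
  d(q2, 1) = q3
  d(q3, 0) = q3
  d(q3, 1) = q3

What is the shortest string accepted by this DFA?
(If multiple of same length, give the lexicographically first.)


BFS by string length (lex-first path to each state shown):
  len 0: q0<-""
Found accept state at length 0.

"" (empty string)


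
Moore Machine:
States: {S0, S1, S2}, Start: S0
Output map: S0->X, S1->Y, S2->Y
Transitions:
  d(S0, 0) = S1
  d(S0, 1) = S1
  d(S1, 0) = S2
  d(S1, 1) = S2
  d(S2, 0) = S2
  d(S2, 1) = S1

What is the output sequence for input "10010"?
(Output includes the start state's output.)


Start: S0 (output X)
  --1--> S1 (output Y)
  --0--> S2 (output Y)
  --0--> S2 (output Y)
  --1--> S1 (output Y)
  --0--> S2 (output Y)

"XYYYYY"


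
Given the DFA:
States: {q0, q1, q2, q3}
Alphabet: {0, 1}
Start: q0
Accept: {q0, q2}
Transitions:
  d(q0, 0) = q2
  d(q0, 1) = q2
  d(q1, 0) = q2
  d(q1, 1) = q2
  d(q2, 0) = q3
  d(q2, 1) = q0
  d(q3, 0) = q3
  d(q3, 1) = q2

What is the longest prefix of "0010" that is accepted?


Run the DFA, marking each prefix where the state is accepting:
  "" -> q0 [accept]
  "0" -> q2 [accept]
  "00" -> q3 [reject]
  "001" -> q2 [accept]
  "0010" -> q3 [reject]

"001"


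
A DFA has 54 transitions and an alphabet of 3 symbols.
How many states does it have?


Each state has exactly one transition per symbol.
states = transitions / |alphabet| = 54 / 3 = 18

18


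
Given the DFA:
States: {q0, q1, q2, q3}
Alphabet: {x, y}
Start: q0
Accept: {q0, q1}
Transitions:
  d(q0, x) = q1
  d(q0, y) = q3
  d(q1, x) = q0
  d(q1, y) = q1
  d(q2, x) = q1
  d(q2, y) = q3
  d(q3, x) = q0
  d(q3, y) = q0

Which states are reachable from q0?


BFS from q0:
  layer 0: {q0}
  layer 1: {q1, q3}

{q0, q1, q3}


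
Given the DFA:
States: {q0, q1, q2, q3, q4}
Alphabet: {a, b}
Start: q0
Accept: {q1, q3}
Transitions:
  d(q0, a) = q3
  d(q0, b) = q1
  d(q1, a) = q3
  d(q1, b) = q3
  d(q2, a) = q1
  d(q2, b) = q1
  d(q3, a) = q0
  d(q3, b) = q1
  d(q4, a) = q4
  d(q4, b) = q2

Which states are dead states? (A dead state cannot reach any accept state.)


Forward reachability from each state:
  q0 -> reaches accept state q1 (live)
  q1 -> reaches accept state q1 (live)
  q2 -> reaches accept state q1 (live)
  q3 -> reaches accept state q1 (live)
  q4 -> reaches accept state q1 (live)

None (all states can reach an accept state)


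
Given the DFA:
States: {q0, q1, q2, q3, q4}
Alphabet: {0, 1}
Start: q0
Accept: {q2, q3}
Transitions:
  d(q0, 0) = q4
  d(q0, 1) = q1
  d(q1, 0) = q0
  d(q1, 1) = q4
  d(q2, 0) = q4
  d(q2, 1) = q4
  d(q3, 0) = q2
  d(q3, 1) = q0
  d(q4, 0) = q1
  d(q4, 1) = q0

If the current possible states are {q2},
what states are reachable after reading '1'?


Apply transition on '1' from each current state:
  d(q2, 1) = q4

{q4}


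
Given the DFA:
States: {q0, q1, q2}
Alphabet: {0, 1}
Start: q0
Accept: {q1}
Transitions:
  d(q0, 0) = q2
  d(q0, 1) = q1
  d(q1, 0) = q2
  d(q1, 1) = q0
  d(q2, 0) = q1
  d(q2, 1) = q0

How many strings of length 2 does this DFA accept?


Enumerating all length-2 strings:
  "00" -> q1 [accept]
  "01" -> q0 [reject]
  "10" -> q2 [reject]
  "11" -> q0 [reject]

1 out of 4


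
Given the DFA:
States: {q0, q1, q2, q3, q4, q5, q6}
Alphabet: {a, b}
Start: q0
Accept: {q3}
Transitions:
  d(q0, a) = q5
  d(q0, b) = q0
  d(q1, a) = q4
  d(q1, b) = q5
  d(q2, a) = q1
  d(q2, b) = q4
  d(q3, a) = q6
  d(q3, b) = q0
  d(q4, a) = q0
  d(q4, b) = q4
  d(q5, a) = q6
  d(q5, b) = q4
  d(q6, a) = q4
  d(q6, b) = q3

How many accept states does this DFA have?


Accept states listed: {q3}
Counting: q3(1)

1


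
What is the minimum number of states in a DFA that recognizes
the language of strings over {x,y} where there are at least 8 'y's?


States: count = 0, 1, ..., 7, and a final '>= 8' state.
Total: 8 + 1 = 9. Accept = '>= 8' state.

9


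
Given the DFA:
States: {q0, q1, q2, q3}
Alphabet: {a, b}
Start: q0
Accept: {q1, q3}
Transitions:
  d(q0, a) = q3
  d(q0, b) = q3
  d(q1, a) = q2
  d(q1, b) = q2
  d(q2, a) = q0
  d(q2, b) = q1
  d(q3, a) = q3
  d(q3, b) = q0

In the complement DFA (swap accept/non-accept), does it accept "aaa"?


Trace: q0 -> q3 -> q3 -> q3
Final: q3
Original accept: {q1, q3}
Complement: q3 is in original accept

No, complement rejects (original accepts)


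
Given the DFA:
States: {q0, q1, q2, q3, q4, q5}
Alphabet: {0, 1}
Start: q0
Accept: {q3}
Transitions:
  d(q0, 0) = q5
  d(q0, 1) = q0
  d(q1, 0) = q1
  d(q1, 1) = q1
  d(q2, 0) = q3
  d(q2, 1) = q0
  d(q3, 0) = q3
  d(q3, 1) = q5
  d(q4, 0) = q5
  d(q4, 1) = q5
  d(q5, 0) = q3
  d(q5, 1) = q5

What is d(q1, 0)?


Looking up transition d(q1, 0)

q1


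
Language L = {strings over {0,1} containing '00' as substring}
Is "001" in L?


'00' occurs at index 0

Yes, "001" is in L


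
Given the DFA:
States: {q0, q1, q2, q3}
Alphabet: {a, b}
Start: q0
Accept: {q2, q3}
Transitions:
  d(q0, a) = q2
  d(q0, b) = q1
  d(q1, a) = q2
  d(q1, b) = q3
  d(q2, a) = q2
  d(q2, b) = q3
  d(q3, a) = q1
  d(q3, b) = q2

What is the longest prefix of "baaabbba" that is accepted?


Run the DFA, marking each prefix where the state is accepting:
  "" -> q0 [reject]
  "b" -> q1 [reject]
  "ba" -> q2 [accept]
  "baa" -> q2 [accept]
  "baaa" -> q2 [accept]
  "baaab" -> q3 [accept]
  "baaabb" -> q2 [accept]
  "baaabbb" -> q3 [accept]
  "baaabbba" -> q1 [reject]

"baaabbb"


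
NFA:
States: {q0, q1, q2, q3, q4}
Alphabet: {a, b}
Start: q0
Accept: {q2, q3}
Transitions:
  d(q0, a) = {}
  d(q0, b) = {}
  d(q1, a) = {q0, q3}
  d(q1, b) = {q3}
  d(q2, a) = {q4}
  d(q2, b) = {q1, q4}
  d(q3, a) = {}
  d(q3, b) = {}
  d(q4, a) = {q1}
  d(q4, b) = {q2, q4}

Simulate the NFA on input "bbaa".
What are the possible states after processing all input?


Start: {q0}
  --b--> {}
  --b--> {}
  --a--> {}
  --a--> {}

{} (empty set, no valid transitions)


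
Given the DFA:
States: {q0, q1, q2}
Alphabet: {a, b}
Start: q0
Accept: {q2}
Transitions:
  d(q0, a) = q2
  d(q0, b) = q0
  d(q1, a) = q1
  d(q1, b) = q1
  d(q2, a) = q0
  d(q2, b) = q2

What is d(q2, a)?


Looking up transition d(q2, a)

q0


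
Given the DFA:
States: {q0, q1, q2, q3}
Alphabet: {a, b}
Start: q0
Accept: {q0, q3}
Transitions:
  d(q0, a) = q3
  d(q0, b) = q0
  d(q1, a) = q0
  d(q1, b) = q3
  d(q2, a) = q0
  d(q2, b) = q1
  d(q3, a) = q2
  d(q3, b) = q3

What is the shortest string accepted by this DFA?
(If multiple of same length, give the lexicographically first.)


BFS by string length (lex-first path to each state shown):
  len 0: q0<-""
Found accept state at length 0.

"" (empty string)


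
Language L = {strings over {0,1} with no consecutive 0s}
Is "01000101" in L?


'00' occurs at index 2

No, "01000101" is not in L


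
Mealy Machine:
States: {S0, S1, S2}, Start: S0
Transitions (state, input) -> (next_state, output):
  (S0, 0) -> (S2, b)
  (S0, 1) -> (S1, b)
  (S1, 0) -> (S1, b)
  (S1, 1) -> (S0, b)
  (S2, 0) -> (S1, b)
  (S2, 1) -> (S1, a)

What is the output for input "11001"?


Step-by-step:
  (S0, 1) -> (S1, b)
  (S1, 1) -> (S0, b)
  (S0, 0) -> (S2, b)
  (S2, 0) -> (S1, b)
  (S1, 1) -> (S0, b)

"bbbbb"


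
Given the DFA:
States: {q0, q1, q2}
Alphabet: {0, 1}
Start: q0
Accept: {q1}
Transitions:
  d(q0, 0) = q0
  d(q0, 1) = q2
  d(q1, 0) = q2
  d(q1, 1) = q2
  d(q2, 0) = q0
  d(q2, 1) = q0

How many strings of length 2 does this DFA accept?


Enumerating all length-2 strings:
  "00" -> q0 [reject]
  "01" -> q2 [reject]
  "10" -> q0 [reject]
  "11" -> q0 [reject]

0 out of 4


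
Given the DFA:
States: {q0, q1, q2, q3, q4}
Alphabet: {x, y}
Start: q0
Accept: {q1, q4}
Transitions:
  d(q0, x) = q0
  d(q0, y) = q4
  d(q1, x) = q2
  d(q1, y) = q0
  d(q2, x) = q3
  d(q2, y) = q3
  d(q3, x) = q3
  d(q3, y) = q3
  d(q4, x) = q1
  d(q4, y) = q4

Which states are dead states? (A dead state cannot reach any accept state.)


Forward reachability from each state:
  q0 -> reaches accept state q1 (live)
  q1 -> reaches accept state q1 (live)
  q2 -> reaches {q2, q3}, no accept state (dead)
  q3 -> reaches {q3}, no accept state (dead)
  q4 -> reaches accept state q1 (live)

{q2, q3}


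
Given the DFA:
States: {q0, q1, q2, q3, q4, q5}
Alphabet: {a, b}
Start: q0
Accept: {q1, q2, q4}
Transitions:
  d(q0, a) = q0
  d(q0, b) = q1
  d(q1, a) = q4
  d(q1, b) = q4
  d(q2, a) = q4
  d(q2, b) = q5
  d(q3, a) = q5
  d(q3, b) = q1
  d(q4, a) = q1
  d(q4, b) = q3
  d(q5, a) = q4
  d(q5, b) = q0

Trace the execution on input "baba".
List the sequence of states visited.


Input: baba
d(q0, b) = q1
d(q1, a) = q4
d(q4, b) = q3
d(q3, a) = q5


q0 -> q1 -> q4 -> q3 -> q5


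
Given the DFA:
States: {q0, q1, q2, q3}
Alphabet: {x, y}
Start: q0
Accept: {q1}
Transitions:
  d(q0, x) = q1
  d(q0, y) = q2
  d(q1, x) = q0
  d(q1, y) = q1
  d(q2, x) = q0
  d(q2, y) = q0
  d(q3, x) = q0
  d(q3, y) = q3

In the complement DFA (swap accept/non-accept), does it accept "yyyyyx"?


Trace: q0 -> q2 -> q0 -> q2 -> q0 -> q2 -> q0
Final: q0
Original accept: {q1}
Complement: q0 is not in original accept

Yes, complement accepts (original rejects)


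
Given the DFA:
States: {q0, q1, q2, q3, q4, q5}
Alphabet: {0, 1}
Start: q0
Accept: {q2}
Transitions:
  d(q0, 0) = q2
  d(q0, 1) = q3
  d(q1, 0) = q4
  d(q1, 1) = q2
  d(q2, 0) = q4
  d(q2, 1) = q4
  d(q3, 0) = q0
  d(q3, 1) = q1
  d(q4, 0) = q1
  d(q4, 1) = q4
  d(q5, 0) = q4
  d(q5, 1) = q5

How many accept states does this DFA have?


Accept states listed: {q2}
Counting: q2(1)

1
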